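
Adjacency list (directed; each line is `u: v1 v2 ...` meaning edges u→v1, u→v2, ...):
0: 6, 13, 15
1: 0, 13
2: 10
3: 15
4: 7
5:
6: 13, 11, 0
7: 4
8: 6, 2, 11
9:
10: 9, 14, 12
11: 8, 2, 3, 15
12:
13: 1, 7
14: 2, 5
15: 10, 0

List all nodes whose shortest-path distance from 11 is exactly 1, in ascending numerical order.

2, 3, 8, 15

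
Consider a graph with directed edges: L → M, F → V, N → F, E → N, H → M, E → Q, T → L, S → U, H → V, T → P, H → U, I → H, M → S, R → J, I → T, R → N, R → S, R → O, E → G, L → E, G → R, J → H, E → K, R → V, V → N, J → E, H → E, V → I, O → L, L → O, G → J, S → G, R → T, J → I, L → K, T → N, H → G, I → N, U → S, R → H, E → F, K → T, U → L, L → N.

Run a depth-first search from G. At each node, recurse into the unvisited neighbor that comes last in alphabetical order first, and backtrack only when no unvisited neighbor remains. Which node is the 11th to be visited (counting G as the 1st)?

M

Visit G
G → R
R → V
V → N
N → F
V → I
I → T
T → P
T → L
L → O
L → M
M → S
S → U
L → K
L → E
E → Q
I → H
R → J

Visit order: G, R, V, N, F, I, T, P, L, O, M, S, U, K, E, Q, H, J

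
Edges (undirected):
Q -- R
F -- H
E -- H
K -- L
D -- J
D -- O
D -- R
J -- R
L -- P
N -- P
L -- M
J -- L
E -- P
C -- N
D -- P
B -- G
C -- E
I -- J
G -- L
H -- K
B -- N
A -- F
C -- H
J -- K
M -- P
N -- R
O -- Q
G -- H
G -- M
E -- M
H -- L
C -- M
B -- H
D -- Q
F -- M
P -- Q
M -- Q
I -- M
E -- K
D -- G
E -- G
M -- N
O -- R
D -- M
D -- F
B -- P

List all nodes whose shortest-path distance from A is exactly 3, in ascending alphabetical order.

B, C, E, G, I, J, K, L, N, O, P, Q, R

Level 0: A
Level 1: F
Level 2: D, H, M
Level 3: B, C, E, G, I, J, K, L, N, O, P, Q, R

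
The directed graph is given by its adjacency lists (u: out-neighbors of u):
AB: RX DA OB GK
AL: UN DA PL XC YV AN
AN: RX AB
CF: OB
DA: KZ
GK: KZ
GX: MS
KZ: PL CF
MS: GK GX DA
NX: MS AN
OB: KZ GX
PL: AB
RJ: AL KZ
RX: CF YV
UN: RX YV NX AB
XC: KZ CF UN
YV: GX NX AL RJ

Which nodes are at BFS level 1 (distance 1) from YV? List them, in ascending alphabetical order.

AL, GX, NX, RJ

Level 0: YV
Level 1: AL, GX, NX, RJ
Level 2: AN, DA, KZ, MS, PL, UN, XC
Level 3: AB, CF, GK, RX
Level 4: OB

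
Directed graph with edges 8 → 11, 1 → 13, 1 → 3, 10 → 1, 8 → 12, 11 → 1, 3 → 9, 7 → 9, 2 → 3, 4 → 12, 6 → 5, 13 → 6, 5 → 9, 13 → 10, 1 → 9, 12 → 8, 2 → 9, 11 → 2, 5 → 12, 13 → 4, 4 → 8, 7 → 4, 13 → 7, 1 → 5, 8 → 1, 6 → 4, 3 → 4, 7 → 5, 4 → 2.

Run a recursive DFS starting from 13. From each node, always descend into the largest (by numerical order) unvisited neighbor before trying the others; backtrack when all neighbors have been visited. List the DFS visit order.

13, 10, 1, 9, 5, 12, 8, 11, 2, 3, 4, 7, 6

Visit 13
13 → 10
10 → 1
1 → 9
1 → 5
5 → 12
12 → 8
8 → 11
11 → 2
2 → 3
3 → 4
13 → 7
13 → 6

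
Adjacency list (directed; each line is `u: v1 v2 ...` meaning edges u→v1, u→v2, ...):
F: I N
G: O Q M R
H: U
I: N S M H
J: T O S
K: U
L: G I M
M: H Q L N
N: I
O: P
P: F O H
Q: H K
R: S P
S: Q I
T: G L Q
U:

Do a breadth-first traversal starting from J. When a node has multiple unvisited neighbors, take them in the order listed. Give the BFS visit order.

Visit J; enqueue T, O, S → queue [T, O, S]
Visit T; enqueue G, L, Q → queue [O, S, G, L, Q]
Visit O; enqueue P → queue [S, G, L, Q, P]
Visit S; enqueue I → queue [G, L, Q, P, I]
Visit G; enqueue M, R → queue [L, Q, P, I, M, R]
Visit L → queue [Q, P, I, M, R]
Visit Q; enqueue H, K → queue [P, I, M, R, H, K]
Visit P; enqueue F → queue [I, M, R, H, K, F]
Visit I; enqueue N → queue [M, R, H, K, F, N]
Visit M → queue [R, H, K, F, N]
Visit R → queue [H, K, F, N]
Visit H; enqueue U → queue [K, F, N, U]
Visit K → queue [F, N, U]
Visit F → queue [N, U]
Visit N → queue [U]
Visit U → queue []

J, T, O, S, G, L, Q, P, I, M, R, H, K, F, N, U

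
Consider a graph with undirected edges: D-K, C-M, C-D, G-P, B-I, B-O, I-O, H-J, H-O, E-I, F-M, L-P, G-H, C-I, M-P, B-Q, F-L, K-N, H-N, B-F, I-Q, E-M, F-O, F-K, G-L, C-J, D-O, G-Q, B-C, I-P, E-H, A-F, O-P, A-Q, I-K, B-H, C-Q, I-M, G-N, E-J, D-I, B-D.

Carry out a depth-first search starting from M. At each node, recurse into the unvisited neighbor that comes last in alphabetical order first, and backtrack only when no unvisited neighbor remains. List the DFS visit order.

Visit M
M → P
P → O
O → I
I → Q
Q → G
G → N
N → K
K → F
F → L
F → B
B → H
H → J
J → E
J → C
C → D
F → A

M, P, O, I, Q, G, N, K, F, L, B, H, J, E, C, D, A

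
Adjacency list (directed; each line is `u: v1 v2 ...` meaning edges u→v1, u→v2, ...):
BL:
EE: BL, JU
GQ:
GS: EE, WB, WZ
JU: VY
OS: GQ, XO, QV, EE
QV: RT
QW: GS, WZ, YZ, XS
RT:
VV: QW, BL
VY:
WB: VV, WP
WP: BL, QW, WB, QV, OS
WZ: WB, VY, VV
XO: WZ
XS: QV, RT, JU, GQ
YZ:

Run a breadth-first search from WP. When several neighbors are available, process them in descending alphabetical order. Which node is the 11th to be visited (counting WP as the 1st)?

GS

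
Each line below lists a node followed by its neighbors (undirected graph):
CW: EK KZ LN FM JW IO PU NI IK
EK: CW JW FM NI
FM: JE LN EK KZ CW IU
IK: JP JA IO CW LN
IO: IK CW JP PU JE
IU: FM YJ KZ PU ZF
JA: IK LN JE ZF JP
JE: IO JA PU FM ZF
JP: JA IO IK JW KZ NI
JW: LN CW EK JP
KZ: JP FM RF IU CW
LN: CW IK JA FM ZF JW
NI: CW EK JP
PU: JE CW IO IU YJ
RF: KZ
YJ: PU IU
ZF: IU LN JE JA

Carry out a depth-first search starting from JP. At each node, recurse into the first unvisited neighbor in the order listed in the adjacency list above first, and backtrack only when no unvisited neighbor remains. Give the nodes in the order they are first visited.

JP, JA, IK, IO, CW, EK, JW, LN, FM, JE, PU, IU, YJ, KZ, RF, ZF, NI

Visit JP
JP → JA
JA → IK
IK → IO
IO → CW
CW → EK
EK → JW
JW → LN
LN → FM
FM → JE
JE → PU
PU → IU
IU → YJ
IU → KZ
KZ → RF
IU → ZF
EK → NI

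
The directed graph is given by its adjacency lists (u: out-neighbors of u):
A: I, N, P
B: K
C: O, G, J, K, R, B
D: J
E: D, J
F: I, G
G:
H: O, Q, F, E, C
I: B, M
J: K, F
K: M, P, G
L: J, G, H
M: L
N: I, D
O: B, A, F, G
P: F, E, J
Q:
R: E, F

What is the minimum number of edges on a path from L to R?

3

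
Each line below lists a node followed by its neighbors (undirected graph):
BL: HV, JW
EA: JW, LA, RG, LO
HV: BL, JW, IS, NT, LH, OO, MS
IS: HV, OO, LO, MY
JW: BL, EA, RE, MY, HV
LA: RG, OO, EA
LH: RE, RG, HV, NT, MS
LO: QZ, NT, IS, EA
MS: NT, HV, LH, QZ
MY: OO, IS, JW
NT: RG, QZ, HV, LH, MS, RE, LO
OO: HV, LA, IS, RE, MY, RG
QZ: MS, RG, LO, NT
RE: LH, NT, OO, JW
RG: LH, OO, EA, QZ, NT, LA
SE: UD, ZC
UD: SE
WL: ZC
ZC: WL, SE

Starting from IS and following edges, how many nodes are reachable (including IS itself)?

BFS from IS visits: IS, OO, MY, LO, HV, RG, RE, LA, JW, QZ, NT, EA, MS, LH, BL
Reachable nodes: 15 of 19 total.

15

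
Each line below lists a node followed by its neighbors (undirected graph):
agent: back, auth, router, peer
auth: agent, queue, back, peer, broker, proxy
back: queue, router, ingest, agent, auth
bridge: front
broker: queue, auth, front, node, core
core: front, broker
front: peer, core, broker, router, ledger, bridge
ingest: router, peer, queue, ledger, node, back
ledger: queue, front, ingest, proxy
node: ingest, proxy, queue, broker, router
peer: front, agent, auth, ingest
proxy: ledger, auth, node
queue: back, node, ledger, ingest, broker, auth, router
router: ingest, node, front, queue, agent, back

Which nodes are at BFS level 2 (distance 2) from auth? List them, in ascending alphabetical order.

core, front, ingest, ledger, node, router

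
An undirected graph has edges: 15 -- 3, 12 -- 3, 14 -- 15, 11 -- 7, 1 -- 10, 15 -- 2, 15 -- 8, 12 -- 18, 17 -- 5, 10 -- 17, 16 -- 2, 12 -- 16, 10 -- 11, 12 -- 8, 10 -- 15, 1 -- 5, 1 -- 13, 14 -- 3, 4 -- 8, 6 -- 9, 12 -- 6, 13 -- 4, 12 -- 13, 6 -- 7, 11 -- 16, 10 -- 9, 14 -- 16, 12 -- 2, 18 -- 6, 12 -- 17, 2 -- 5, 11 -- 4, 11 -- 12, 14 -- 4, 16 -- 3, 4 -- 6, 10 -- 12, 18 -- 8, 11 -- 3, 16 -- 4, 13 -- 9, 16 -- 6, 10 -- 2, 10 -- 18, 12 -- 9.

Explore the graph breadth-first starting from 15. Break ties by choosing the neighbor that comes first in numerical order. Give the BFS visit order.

15 2 3 8 10 14 5 12 16 11 4 18 1 9 17 6 13 7

Visit 15; enqueue 2, 3, 8, 10, 14 → queue [2, 3, 8, 10, 14]
Visit 2; enqueue 5, 12, 16 → queue [3, 8, 10, 14, 5, 12, 16]
Visit 3; enqueue 11 → queue [8, 10, 14, 5, 12, 16, 11]
Visit 8; enqueue 4, 18 → queue [10, 14, 5, 12, 16, 11, 4, 18]
Visit 10; enqueue 1, 9, 17 → queue [14, 5, 12, 16, 11, 4, 18, 1, 9, 17]
Visit 14 → queue [5, 12, 16, 11, 4, 18, 1, 9, 17]
Visit 5 → queue [12, 16, 11, 4, 18, 1, 9, 17]
Visit 12; enqueue 6, 13 → queue [16, 11, 4, 18, 1, 9, 17, 6, 13]
Visit 16 → queue [11, 4, 18, 1, 9, 17, 6, 13]
Visit 11; enqueue 7 → queue [4, 18, 1, 9, 17, 6, 13, 7]
Visit 4 → queue [18, 1, 9, 17, 6, 13, 7]
Visit 18 → queue [1, 9, 17, 6, 13, 7]
Visit 1 → queue [9, 17, 6, 13, 7]
Visit 9 → queue [17, 6, 13, 7]
Visit 17 → queue [6, 13, 7]
Visit 6 → queue [13, 7]
Visit 13 → queue [7]
Visit 7 → queue []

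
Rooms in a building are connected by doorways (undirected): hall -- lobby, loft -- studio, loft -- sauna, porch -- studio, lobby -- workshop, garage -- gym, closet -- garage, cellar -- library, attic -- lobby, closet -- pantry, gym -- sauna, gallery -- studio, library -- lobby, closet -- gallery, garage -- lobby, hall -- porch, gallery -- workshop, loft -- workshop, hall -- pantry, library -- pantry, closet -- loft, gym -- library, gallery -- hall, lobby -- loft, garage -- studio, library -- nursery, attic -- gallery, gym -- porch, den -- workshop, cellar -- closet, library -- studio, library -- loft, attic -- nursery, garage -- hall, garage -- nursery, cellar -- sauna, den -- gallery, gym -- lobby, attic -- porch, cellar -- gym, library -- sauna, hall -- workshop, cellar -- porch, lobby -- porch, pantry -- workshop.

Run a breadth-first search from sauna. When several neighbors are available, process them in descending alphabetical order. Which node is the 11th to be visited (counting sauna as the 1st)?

nursery

Visit sauna; enqueue loft, library, gym, cellar → queue [loft, library, gym, cellar]
Visit loft; enqueue workshop, studio, lobby, closet → queue [library, gym, cellar, workshop, studio, lobby, closet]
Visit library; enqueue pantry, nursery → queue [gym, cellar, workshop, studio, lobby, closet, pantry, nursery]
Visit gym; enqueue porch, garage → queue [cellar, workshop, studio, lobby, closet, pantry, nursery, porch, garage]
Visit cellar → queue [workshop, studio, lobby, closet, pantry, nursery, porch, garage]
Visit workshop; enqueue hall, gallery, den → queue [studio, lobby, closet, pantry, nursery, porch, garage, hall, gallery, den]
Visit studio → queue [lobby, closet, pantry, nursery, porch, garage, hall, gallery, den]
Visit lobby; enqueue attic → queue [closet, pantry, nursery, porch, garage, hall, gallery, den, attic]
Visit closet → queue [pantry, nursery, porch, garage, hall, gallery, den, attic]
Visit pantry → queue [nursery, porch, garage, hall, gallery, den, attic]
Visit nursery → queue [porch, garage, hall, gallery, den, attic]
Visit porch → queue [garage, hall, gallery, den, attic]
Visit garage → queue [hall, gallery, den, attic]
Visit hall → queue [gallery, den, attic]
Visit gallery → queue [den, attic]
Visit den → queue [attic]
Visit attic → queue []

Visit order: sauna, loft, library, gym, cellar, workshop, studio, lobby, closet, pantry, nursery, porch, garage, hall, gallery, den, attic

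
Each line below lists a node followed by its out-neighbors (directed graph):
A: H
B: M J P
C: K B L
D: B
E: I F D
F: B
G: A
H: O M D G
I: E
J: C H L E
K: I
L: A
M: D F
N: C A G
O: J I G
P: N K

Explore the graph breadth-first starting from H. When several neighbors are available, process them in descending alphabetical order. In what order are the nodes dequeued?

H -> O -> M -> G -> D -> J -> I -> F -> A -> B -> L -> E -> C -> P -> K -> N

Visit H; enqueue O, M, G, D → queue [O, M, G, D]
Visit O; enqueue J, I → queue [M, G, D, J, I]
Visit M; enqueue F → queue [G, D, J, I, F]
Visit G; enqueue A → queue [D, J, I, F, A]
Visit D; enqueue B → queue [J, I, F, A, B]
Visit J; enqueue L, E, C → queue [I, F, A, B, L, E, C]
Visit I → queue [F, A, B, L, E, C]
Visit F → queue [A, B, L, E, C]
Visit A → queue [B, L, E, C]
Visit B; enqueue P → queue [L, E, C, P]
Visit L → queue [E, C, P]
Visit E → queue [C, P]
Visit C; enqueue K → queue [P, K]
Visit P; enqueue N → queue [K, N]
Visit K → queue [N]
Visit N → queue []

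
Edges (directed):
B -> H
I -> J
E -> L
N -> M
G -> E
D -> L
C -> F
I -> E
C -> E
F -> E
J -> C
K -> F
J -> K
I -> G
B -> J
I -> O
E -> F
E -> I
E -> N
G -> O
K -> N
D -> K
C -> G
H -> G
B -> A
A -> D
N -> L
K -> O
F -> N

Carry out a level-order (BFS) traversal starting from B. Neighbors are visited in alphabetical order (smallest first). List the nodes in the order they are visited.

B, A, H, J, D, G, C, K, L, E, O, F, N, I, M

Visit B; enqueue A, H, J → queue [A, H, J]
Visit A; enqueue D → queue [H, J, D]
Visit H; enqueue G → queue [J, D, G]
Visit J; enqueue C, K → queue [D, G, C, K]
Visit D; enqueue L → queue [G, C, K, L]
Visit G; enqueue E, O → queue [C, K, L, E, O]
Visit C; enqueue F → queue [K, L, E, O, F]
Visit K; enqueue N → queue [L, E, O, F, N]
Visit L → queue [E, O, F, N]
Visit E; enqueue I → queue [O, F, N, I]
Visit O → queue [F, N, I]
Visit F → queue [N, I]
Visit N; enqueue M → queue [I, M]
Visit I → queue [M]
Visit M → queue []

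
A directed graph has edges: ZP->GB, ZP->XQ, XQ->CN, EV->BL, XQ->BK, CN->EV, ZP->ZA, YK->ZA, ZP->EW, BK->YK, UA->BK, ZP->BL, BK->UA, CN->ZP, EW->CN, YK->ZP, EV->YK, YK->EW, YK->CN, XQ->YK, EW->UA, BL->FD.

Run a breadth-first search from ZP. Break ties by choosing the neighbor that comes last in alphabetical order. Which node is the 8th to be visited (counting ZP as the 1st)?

Visit ZP; enqueue ZA, XQ, GB, EW, BL → queue [ZA, XQ, GB, EW, BL]
Visit ZA → queue [XQ, GB, EW, BL]
Visit XQ; enqueue YK, CN, BK → queue [GB, EW, BL, YK, CN, BK]
Visit GB → queue [EW, BL, YK, CN, BK]
Visit EW; enqueue UA → queue [BL, YK, CN, BK, UA]
Visit BL; enqueue FD → queue [YK, CN, BK, UA, FD]
Visit YK → queue [CN, BK, UA, FD]
Visit CN; enqueue EV → queue [BK, UA, FD, EV]
Visit BK → queue [UA, FD, EV]
Visit UA → queue [FD, EV]
Visit FD → queue [EV]
Visit EV → queue []

Visit order: ZP, ZA, XQ, GB, EW, BL, YK, CN, BK, UA, FD, EV

CN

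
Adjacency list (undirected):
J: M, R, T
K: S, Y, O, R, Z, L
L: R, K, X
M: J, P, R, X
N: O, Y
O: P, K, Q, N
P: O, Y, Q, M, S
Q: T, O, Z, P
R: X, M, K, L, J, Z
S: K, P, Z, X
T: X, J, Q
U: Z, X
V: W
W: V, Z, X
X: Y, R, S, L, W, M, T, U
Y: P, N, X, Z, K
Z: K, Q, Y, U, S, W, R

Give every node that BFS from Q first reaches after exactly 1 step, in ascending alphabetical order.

O, P, T, Z

Level 0: Q
Level 1: O, P, T, Z
Level 2: J, K, M, N, R, S, U, W, X, Y
Level 3: L, V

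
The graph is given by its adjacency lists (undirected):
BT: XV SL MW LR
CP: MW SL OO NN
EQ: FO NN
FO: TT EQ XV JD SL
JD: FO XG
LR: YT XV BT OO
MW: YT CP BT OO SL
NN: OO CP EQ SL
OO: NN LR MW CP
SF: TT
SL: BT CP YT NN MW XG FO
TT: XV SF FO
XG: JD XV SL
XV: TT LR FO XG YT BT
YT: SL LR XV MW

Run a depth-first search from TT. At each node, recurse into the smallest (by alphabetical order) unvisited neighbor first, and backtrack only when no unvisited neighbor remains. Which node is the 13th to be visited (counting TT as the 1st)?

SL

Visit TT
TT → FO
FO → EQ
EQ → NN
NN → CP
CP → MW
MW → BT
BT → LR
LR → OO
LR → XV
XV → XG
XG → JD
XG → SL
SL → YT
TT → SF

Visit order: TT, FO, EQ, NN, CP, MW, BT, LR, OO, XV, XG, JD, SL, YT, SF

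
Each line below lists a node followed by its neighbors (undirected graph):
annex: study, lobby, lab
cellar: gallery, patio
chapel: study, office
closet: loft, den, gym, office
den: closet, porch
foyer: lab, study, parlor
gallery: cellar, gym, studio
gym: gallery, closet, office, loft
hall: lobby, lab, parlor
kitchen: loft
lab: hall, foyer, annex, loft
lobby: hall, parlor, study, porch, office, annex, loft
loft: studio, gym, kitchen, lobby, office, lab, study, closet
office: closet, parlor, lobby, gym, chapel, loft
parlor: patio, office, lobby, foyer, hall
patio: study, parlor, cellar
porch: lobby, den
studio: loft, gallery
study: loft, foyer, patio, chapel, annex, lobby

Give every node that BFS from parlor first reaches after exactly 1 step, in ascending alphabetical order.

foyer, hall, lobby, office, patio

Level 0: parlor
Level 1: foyer, hall, lobby, office, patio
Level 2: annex, cellar, chapel, closet, gym, lab, loft, porch, study
Level 3: den, gallery, kitchen, studio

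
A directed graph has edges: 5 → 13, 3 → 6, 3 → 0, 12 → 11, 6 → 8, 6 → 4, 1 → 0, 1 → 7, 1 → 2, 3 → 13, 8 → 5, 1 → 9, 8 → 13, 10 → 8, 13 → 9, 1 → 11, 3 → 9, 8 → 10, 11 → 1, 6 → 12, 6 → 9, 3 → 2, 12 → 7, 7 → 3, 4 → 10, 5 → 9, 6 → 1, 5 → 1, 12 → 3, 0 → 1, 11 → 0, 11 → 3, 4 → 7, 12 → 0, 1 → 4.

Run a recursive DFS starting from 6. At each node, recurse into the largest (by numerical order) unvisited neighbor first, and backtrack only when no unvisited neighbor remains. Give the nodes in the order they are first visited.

Visit 6
6 → 12
12 → 11
11 → 3
3 → 13
13 → 9
3 → 2
3 → 0
0 → 1
1 → 7
1 → 4
4 → 10
10 → 8
8 → 5

6, 12, 11, 3, 13, 9, 2, 0, 1, 7, 4, 10, 8, 5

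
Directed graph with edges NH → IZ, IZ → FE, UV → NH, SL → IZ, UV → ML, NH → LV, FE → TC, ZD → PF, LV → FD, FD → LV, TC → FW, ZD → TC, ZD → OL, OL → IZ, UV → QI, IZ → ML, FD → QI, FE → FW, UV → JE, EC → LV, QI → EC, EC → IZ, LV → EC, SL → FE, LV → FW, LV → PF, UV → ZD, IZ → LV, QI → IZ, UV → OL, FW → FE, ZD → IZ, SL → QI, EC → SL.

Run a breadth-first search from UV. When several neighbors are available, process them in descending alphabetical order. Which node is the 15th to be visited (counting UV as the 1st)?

Visit UV; enqueue ZD, QI, OL, NH, ML, JE → queue [ZD, QI, OL, NH, ML, JE]
Visit ZD; enqueue TC, PF, IZ → queue [QI, OL, NH, ML, JE, TC, PF, IZ]
Visit QI; enqueue EC → queue [OL, NH, ML, JE, TC, PF, IZ, EC]
Visit OL → queue [NH, ML, JE, TC, PF, IZ, EC]
Visit NH; enqueue LV → queue [ML, JE, TC, PF, IZ, EC, LV]
Visit ML → queue [JE, TC, PF, IZ, EC, LV]
Visit JE → queue [TC, PF, IZ, EC, LV]
Visit TC; enqueue FW → queue [PF, IZ, EC, LV, FW]
Visit PF → queue [IZ, EC, LV, FW]
Visit IZ; enqueue FE → queue [EC, LV, FW, FE]
Visit EC; enqueue SL → queue [LV, FW, FE, SL]
Visit LV; enqueue FD → queue [FW, FE, SL, FD]
Visit FW → queue [FE, SL, FD]
Visit FE → queue [SL, FD]
Visit SL → queue [FD]
Visit FD → queue []

Visit order: UV, ZD, QI, OL, NH, ML, JE, TC, PF, IZ, EC, LV, FW, FE, SL, FD

SL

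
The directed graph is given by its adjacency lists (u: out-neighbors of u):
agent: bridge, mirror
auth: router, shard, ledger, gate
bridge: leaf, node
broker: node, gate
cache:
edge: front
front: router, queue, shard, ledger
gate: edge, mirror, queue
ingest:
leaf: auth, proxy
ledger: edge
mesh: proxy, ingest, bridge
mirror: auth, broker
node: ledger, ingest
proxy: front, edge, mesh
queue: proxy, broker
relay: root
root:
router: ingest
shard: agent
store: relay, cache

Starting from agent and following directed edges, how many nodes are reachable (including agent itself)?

17

BFS from agent visits: agent, bridge, mirror, leaf, node, auth, broker, proxy, ingest, ledger, gate, router, shard, edge, front, mesh, queue
Reachable nodes: 17 of 21 total.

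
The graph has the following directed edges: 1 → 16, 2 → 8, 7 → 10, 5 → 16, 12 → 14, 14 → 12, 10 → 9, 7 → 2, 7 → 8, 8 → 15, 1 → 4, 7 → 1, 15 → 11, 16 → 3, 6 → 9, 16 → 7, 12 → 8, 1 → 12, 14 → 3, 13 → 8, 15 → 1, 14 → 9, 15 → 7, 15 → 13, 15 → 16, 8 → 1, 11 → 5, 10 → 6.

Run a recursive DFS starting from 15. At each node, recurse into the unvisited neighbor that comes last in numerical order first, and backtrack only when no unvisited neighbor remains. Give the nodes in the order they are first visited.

Visit 15
15 → 16
16 → 7
7 → 10
10 → 9
10 → 6
7 → 8
8 → 1
1 → 12
12 → 14
14 → 3
1 → 4
7 → 2
15 → 13
15 → 11
11 → 5

15 -> 16 -> 7 -> 10 -> 9 -> 6 -> 8 -> 1 -> 12 -> 14 -> 3 -> 4 -> 2 -> 13 -> 11 -> 5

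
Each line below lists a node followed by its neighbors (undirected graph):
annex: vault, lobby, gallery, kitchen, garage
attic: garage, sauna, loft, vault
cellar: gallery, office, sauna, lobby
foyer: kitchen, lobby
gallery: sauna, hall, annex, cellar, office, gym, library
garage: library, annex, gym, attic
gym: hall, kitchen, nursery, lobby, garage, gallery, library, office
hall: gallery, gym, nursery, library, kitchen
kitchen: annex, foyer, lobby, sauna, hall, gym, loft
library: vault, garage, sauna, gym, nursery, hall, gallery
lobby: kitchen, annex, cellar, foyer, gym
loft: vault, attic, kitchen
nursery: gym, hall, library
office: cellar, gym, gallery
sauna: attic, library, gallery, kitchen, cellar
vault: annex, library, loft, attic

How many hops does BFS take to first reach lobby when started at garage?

2

Level 0: garage
Level 1: annex, attic, gym, library
Level 2: gallery, hall, kitchen, lobby, loft, nursery, office, sauna, vault
Level 3: cellar, foyer
lobby first appears at level 2.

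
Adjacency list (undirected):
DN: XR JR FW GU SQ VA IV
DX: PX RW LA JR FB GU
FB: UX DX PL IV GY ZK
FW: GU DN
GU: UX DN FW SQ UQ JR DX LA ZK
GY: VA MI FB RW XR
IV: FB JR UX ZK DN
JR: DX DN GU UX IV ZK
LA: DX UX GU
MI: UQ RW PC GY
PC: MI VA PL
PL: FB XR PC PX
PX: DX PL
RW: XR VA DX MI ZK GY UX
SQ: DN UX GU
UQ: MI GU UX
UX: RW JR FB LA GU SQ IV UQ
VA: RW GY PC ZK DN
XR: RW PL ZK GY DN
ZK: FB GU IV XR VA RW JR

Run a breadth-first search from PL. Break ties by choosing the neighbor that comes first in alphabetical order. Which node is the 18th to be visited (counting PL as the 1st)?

Visit PL; enqueue FB, PC, PX, XR → queue [FB, PC, PX, XR]
Visit FB; enqueue DX, GY, IV, UX, ZK → queue [PC, PX, XR, DX, GY, IV, UX, ZK]
Visit PC; enqueue MI, VA → queue [PX, XR, DX, GY, IV, UX, ZK, MI, VA]
Visit PX → queue [XR, DX, GY, IV, UX, ZK, MI, VA]
Visit XR; enqueue DN, RW → queue [DX, GY, IV, UX, ZK, MI, VA, DN, RW]
Visit DX; enqueue GU, JR, LA → queue [GY, IV, UX, ZK, MI, VA, DN, RW, GU, JR, LA]
Visit GY → queue [IV, UX, ZK, MI, VA, DN, RW, GU, JR, LA]
Visit IV → queue [UX, ZK, MI, VA, DN, RW, GU, JR, LA]
Visit UX; enqueue SQ, UQ → queue [ZK, MI, VA, DN, RW, GU, JR, LA, SQ, UQ]
Visit ZK → queue [MI, VA, DN, RW, GU, JR, LA, SQ, UQ]
Visit MI → queue [VA, DN, RW, GU, JR, LA, SQ, UQ]
Visit VA → queue [DN, RW, GU, JR, LA, SQ, UQ]
Visit DN; enqueue FW → queue [RW, GU, JR, LA, SQ, UQ, FW]
Visit RW → queue [GU, JR, LA, SQ, UQ, FW]
Visit GU → queue [JR, LA, SQ, UQ, FW]
Visit JR → queue [LA, SQ, UQ, FW]
Visit LA → queue [SQ, UQ, FW]
Visit SQ → queue [UQ, FW]
Visit UQ → queue [FW]
Visit FW → queue []

Visit order: PL, FB, PC, PX, XR, DX, GY, IV, UX, ZK, MI, VA, DN, RW, GU, JR, LA, SQ, UQ, FW

SQ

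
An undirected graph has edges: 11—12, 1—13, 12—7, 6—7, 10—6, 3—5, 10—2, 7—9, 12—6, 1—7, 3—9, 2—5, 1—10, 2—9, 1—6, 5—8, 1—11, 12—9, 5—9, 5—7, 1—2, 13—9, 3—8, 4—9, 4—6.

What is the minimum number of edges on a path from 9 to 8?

2

Level 0: 9
Level 1: 2, 3, 4, 5, 7, 12, 13
Level 2: 1, 6, 8, 10, 11
8 first appears at level 2.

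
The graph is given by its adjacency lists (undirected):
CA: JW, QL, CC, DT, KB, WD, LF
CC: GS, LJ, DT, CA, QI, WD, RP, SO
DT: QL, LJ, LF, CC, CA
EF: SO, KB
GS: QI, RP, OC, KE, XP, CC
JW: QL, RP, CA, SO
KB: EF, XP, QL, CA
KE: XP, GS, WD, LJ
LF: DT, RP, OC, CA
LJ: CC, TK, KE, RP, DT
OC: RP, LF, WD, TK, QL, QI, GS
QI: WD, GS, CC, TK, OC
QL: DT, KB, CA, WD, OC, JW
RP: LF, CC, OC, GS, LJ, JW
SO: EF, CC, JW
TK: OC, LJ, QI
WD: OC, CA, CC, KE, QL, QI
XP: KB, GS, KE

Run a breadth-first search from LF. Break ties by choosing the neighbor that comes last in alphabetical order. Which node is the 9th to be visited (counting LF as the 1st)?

CC

Visit LF; enqueue RP, OC, DT, CA → queue [RP, OC, DT, CA]
Visit RP; enqueue LJ, JW, GS, CC → queue [OC, DT, CA, LJ, JW, GS, CC]
Visit OC; enqueue WD, TK, QL, QI → queue [DT, CA, LJ, JW, GS, CC, WD, TK, QL, QI]
Visit DT → queue [CA, LJ, JW, GS, CC, WD, TK, QL, QI]
Visit CA; enqueue KB → queue [LJ, JW, GS, CC, WD, TK, QL, QI, KB]
Visit LJ; enqueue KE → queue [JW, GS, CC, WD, TK, QL, QI, KB, KE]
Visit JW; enqueue SO → queue [GS, CC, WD, TK, QL, QI, KB, KE, SO]
Visit GS; enqueue XP → queue [CC, WD, TK, QL, QI, KB, KE, SO, XP]
Visit CC → queue [WD, TK, QL, QI, KB, KE, SO, XP]
Visit WD → queue [TK, QL, QI, KB, KE, SO, XP]
Visit TK → queue [QL, QI, KB, KE, SO, XP]
Visit QL → queue [QI, KB, KE, SO, XP]
Visit QI → queue [KB, KE, SO, XP]
Visit KB; enqueue EF → queue [KE, SO, XP, EF]
Visit KE → queue [SO, XP, EF]
Visit SO → queue [XP, EF]
Visit XP → queue [EF]
Visit EF → queue []

Visit order: LF, RP, OC, DT, CA, LJ, JW, GS, CC, WD, TK, QL, QI, KB, KE, SO, XP, EF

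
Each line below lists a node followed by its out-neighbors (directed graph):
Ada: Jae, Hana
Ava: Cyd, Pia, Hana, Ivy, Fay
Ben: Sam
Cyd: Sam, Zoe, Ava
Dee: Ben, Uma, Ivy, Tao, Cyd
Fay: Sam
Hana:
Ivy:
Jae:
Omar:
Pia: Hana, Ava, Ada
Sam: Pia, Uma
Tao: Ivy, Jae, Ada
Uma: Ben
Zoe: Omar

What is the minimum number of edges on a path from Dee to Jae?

Level 0: Dee
Level 1: Ben, Cyd, Ivy, Tao, Uma
Level 2: Ada, Ava, Jae, Sam, Zoe
Level 3: Fay, Hana, Omar, Pia
Jae first appears at level 2.

2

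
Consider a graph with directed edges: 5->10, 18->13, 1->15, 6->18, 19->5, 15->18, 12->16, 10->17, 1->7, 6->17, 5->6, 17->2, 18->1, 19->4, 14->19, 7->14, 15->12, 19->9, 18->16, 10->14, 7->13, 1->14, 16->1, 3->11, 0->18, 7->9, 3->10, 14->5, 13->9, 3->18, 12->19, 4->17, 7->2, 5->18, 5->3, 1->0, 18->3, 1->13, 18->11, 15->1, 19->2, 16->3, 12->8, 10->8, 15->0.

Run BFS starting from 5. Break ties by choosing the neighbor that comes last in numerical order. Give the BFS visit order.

5, 18, 10, 6, 3, 16, 13, 11, 1, 17, 14, 8, 9, 15, 7, 0, 2, 19, 12, 4

Visit 5; enqueue 18, 10, 6, 3 → queue [18, 10, 6, 3]
Visit 18; enqueue 16, 13, 11, 1 → queue [10, 6, 3, 16, 13, 11, 1]
Visit 10; enqueue 17, 14, 8 → queue [6, 3, 16, 13, 11, 1, 17, 14, 8]
Visit 6 → queue [3, 16, 13, 11, 1, 17, 14, 8]
Visit 3 → queue [16, 13, 11, 1, 17, 14, 8]
Visit 16 → queue [13, 11, 1, 17, 14, 8]
Visit 13; enqueue 9 → queue [11, 1, 17, 14, 8, 9]
Visit 11 → queue [1, 17, 14, 8, 9]
Visit 1; enqueue 15, 7, 0 → queue [17, 14, 8, 9, 15, 7, 0]
Visit 17; enqueue 2 → queue [14, 8, 9, 15, 7, 0, 2]
Visit 14; enqueue 19 → queue [8, 9, 15, 7, 0, 2, 19]
Visit 8 → queue [9, 15, 7, 0, 2, 19]
Visit 9 → queue [15, 7, 0, 2, 19]
Visit 15; enqueue 12 → queue [7, 0, 2, 19, 12]
Visit 7 → queue [0, 2, 19, 12]
Visit 0 → queue [2, 19, 12]
Visit 2 → queue [19, 12]
Visit 19; enqueue 4 → queue [12, 4]
Visit 12 → queue [4]
Visit 4 → queue []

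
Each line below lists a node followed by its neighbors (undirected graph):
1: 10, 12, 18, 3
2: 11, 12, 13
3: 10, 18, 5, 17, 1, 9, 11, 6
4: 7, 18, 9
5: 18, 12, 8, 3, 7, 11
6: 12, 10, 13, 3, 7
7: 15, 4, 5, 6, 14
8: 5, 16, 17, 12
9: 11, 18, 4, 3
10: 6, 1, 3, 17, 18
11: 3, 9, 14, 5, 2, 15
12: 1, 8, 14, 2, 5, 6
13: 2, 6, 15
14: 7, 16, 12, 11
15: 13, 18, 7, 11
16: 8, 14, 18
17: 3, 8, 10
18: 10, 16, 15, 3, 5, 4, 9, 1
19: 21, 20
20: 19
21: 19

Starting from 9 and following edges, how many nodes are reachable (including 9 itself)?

18

BFS from 9 visits: 9, 11, 18, 4, 3, 14, 5, 2, 15, 10, 16, 1, 7, 17, 6, 12, 8, 13
Reachable nodes: 18 of 21 total.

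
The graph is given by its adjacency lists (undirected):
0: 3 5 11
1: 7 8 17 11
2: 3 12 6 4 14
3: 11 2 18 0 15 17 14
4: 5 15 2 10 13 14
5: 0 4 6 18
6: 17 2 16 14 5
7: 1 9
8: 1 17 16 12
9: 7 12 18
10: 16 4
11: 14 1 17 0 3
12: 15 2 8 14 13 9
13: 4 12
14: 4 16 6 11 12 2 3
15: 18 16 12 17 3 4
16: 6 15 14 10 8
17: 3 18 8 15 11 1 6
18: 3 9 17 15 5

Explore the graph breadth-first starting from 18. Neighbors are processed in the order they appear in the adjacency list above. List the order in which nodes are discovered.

18, 3, 9, 17, 15, 5, 11, 2, 0, 14, 7, 12, 8, 1, 6, 16, 4, 13, 10

Visit 18; enqueue 3, 9, 17, 15, 5 → queue [3, 9, 17, 15, 5]
Visit 3; enqueue 11, 2, 0, 14 → queue [9, 17, 15, 5, 11, 2, 0, 14]
Visit 9; enqueue 7, 12 → queue [17, 15, 5, 11, 2, 0, 14, 7, 12]
Visit 17; enqueue 8, 1, 6 → queue [15, 5, 11, 2, 0, 14, 7, 12, 8, 1, 6]
Visit 15; enqueue 16, 4 → queue [5, 11, 2, 0, 14, 7, 12, 8, 1, 6, 16, 4]
Visit 5 → queue [11, 2, 0, 14, 7, 12, 8, 1, 6, 16, 4]
Visit 11 → queue [2, 0, 14, 7, 12, 8, 1, 6, 16, 4]
Visit 2 → queue [0, 14, 7, 12, 8, 1, 6, 16, 4]
Visit 0 → queue [14, 7, 12, 8, 1, 6, 16, 4]
Visit 14 → queue [7, 12, 8, 1, 6, 16, 4]
Visit 7 → queue [12, 8, 1, 6, 16, 4]
Visit 12; enqueue 13 → queue [8, 1, 6, 16, 4, 13]
Visit 8 → queue [1, 6, 16, 4, 13]
Visit 1 → queue [6, 16, 4, 13]
Visit 6 → queue [16, 4, 13]
Visit 16; enqueue 10 → queue [4, 13, 10]
Visit 4 → queue [13, 10]
Visit 13 → queue [10]
Visit 10 → queue []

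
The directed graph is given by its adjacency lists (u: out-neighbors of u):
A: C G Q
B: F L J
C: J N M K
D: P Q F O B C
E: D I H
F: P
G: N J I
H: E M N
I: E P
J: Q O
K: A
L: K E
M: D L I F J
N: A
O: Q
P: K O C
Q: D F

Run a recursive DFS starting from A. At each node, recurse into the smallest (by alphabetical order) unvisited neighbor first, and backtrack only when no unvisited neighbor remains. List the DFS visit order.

A, C, J, O, Q, D, B, F, P, K, L, E, H, M, I, N, G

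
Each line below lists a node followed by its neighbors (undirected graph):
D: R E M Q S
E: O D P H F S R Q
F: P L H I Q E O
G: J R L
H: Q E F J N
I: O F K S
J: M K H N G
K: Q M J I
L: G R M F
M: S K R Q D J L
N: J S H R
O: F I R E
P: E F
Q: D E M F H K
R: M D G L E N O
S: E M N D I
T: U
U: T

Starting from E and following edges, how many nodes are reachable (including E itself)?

BFS from E visits: E, O, D, P, H, F, S, R, Q, I, M, J, N, L, G, K
Reachable nodes: 16 of 18 total.

16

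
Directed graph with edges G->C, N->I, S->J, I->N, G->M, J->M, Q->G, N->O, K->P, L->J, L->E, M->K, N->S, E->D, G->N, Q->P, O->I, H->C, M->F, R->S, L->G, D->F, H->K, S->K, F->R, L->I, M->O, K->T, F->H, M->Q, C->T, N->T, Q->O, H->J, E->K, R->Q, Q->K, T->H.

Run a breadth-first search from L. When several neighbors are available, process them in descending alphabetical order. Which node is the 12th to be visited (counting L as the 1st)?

Visit L; enqueue J, I, G, E → queue [J, I, G, E]
Visit J; enqueue M → queue [I, G, E, M]
Visit I; enqueue N → queue [G, E, M, N]
Visit G; enqueue C → queue [E, M, N, C]
Visit E; enqueue K, D → queue [M, N, C, K, D]
Visit M; enqueue Q, O, F → queue [N, C, K, D, Q, O, F]
Visit N; enqueue T, S → queue [C, K, D, Q, O, F, T, S]
Visit C → queue [K, D, Q, O, F, T, S]
Visit K; enqueue P → queue [D, Q, O, F, T, S, P]
Visit D → queue [Q, O, F, T, S, P]
Visit Q → queue [O, F, T, S, P]
Visit O → queue [F, T, S, P]
Visit F; enqueue R, H → queue [T, S, P, R, H]
Visit T → queue [S, P, R, H]
Visit S → queue [P, R, H]
Visit P → queue [R, H]
Visit R → queue [H]
Visit H → queue []

Visit order: L, J, I, G, E, M, N, C, K, D, Q, O, F, T, S, P, R, H

O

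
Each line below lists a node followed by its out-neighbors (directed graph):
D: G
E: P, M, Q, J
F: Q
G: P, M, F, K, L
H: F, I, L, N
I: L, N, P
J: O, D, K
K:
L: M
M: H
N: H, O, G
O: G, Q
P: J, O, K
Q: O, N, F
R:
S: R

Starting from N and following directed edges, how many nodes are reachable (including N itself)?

13

BFS from N visits: N, G, H, O, F, K, L, M, P, I, Q, J, D
Reachable nodes: 13 of 16 total.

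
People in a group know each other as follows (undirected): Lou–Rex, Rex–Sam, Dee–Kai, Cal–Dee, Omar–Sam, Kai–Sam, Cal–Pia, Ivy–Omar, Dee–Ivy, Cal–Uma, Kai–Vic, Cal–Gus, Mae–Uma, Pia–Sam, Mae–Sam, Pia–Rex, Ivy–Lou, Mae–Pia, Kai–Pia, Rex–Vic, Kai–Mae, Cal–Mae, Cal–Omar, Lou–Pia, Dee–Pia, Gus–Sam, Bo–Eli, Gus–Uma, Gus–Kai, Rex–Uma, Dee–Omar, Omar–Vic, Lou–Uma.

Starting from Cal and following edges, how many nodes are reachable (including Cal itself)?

13

BFS from Cal visits: Cal, Dee, Gus, Mae, Omar, Pia, Uma, Ivy, Kai, Sam, Vic, Lou, Rex
Reachable nodes: 13 of 15 total.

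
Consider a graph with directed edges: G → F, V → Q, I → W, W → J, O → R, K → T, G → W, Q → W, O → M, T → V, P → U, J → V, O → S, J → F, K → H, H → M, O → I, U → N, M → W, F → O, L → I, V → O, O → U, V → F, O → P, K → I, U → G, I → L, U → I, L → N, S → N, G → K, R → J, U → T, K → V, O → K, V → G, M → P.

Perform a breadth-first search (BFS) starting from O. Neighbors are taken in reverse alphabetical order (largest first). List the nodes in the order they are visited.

Visit O; enqueue U, S, R, P, M, K, I → queue [U, S, R, P, M, K, I]
Visit U; enqueue T, N, G → queue [S, R, P, M, K, I, T, N, G]
Visit S → queue [R, P, M, K, I, T, N, G]
Visit R; enqueue J → queue [P, M, K, I, T, N, G, J]
Visit P → queue [M, K, I, T, N, G, J]
Visit M; enqueue W → queue [K, I, T, N, G, J, W]
Visit K; enqueue V, H → queue [I, T, N, G, J, W, V, H]
Visit I; enqueue L → queue [T, N, G, J, W, V, H, L]
Visit T → queue [N, G, J, W, V, H, L]
Visit N → queue [G, J, W, V, H, L]
Visit G; enqueue F → queue [J, W, V, H, L, F]
Visit J → queue [W, V, H, L, F]
Visit W → queue [V, H, L, F]
Visit V; enqueue Q → queue [H, L, F, Q]
Visit H → queue [L, F, Q]
Visit L → queue [F, Q]
Visit F → queue [Q]
Visit Q → queue []

O, U, S, R, P, M, K, I, T, N, G, J, W, V, H, L, F, Q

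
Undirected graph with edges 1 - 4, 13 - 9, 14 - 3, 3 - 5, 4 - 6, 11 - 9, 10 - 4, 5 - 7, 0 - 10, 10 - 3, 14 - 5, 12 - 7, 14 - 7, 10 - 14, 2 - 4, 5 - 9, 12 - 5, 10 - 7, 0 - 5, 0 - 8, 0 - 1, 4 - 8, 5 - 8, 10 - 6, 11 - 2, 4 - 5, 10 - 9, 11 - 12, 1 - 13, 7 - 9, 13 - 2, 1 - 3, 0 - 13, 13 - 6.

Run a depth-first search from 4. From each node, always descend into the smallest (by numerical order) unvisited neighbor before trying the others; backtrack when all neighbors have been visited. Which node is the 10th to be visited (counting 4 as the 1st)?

Visit 4
4 → 1
1 → 0
0 → 5
5 → 3
3 → 10
10 → 6
6 → 13
13 → 2
2 → 11
11 → 9
9 → 7
7 → 12
7 → 14
5 → 8

Visit order: 4, 1, 0, 5, 3, 10, 6, 13, 2, 11, 9, 7, 12, 14, 8

11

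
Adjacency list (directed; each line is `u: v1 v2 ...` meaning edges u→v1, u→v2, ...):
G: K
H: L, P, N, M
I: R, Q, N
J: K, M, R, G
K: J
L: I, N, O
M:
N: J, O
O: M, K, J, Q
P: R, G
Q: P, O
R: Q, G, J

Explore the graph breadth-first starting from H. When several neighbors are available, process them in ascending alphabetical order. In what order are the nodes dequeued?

Visit H; enqueue L, M, N, P → queue [L, M, N, P]
Visit L; enqueue I, O → queue [M, N, P, I, O]
Visit M → queue [N, P, I, O]
Visit N; enqueue J → queue [P, I, O, J]
Visit P; enqueue G, R → queue [I, O, J, G, R]
Visit I; enqueue Q → queue [O, J, G, R, Q]
Visit O; enqueue K → queue [J, G, R, Q, K]
Visit J → queue [G, R, Q, K]
Visit G → queue [R, Q, K]
Visit R → queue [Q, K]
Visit Q → queue [K]
Visit K → queue []

H → L → M → N → P → I → O → J → G → R → Q → K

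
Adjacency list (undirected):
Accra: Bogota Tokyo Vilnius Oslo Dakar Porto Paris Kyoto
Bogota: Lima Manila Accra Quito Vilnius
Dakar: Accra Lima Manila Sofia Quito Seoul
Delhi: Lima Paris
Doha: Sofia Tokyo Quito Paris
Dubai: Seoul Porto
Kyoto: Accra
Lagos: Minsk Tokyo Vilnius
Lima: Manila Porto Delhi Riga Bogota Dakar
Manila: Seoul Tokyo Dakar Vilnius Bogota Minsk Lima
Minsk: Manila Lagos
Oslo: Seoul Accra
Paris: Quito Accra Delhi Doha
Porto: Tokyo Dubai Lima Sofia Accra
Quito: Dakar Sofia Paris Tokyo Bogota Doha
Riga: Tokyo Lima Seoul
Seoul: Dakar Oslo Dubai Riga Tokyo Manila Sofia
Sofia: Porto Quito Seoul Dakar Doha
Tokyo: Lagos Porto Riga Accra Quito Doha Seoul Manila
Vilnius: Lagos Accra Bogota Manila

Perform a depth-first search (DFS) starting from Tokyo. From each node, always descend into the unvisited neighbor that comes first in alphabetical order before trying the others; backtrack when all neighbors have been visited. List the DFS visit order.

Tokyo → Accra → Bogota → Lima → Dakar → Manila → Minsk → Lagos → Vilnius → Seoul → Dubai → Porto → Sofia → Doha → Paris → Delhi → Quito → Oslo → Riga → Kyoto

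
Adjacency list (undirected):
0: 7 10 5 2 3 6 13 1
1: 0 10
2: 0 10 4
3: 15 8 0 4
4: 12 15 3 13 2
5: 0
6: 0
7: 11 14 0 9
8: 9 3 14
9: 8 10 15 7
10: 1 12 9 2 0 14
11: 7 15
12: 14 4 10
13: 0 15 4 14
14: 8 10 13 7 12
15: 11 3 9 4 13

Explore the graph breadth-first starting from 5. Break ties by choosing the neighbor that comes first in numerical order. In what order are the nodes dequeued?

Visit 5; enqueue 0 → queue [0]
Visit 0; enqueue 1, 2, 3, 6, 7, 10, 13 → queue [1, 2, 3, 6, 7, 10, 13]
Visit 1 → queue [2, 3, 6, 7, 10, 13]
Visit 2; enqueue 4 → queue [3, 6, 7, 10, 13, 4]
Visit 3; enqueue 8, 15 → queue [6, 7, 10, 13, 4, 8, 15]
Visit 6 → queue [7, 10, 13, 4, 8, 15]
Visit 7; enqueue 9, 11, 14 → queue [10, 13, 4, 8, 15, 9, 11, 14]
Visit 10; enqueue 12 → queue [13, 4, 8, 15, 9, 11, 14, 12]
Visit 13 → queue [4, 8, 15, 9, 11, 14, 12]
Visit 4 → queue [8, 15, 9, 11, 14, 12]
Visit 8 → queue [15, 9, 11, 14, 12]
Visit 15 → queue [9, 11, 14, 12]
Visit 9 → queue [11, 14, 12]
Visit 11 → queue [14, 12]
Visit 14 → queue [12]
Visit 12 → queue []

5 0 1 2 3 6 7 10 13 4 8 15 9 11 14 12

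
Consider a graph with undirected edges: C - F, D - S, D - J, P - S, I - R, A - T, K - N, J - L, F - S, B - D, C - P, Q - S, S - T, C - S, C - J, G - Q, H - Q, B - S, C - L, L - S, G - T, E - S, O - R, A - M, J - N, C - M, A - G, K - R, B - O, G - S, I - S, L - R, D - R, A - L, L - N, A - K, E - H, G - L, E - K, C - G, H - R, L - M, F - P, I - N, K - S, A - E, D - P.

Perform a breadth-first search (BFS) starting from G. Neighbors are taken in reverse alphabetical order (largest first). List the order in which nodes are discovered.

Visit G; enqueue T, S, Q, L, C, A → queue [T, S, Q, L, C, A]
Visit T → queue [S, Q, L, C, A]
Visit S; enqueue P, K, I, F, E, D, B → queue [Q, L, C, A, P, K, I, F, E, D, B]
Visit Q; enqueue H → queue [L, C, A, P, K, I, F, E, D, B, H]
Visit L; enqueue R, N, M, J → queue [C, A, P, K, I, F, E, D, B, H, R, N, M, J]
Visit C → queue [A, P, K, I, F, E, D, B, H, R, N, M, J]
Visit A → queue [P, K, I, F, E, D, B, H, R, N, M, J]
Visit P → queue [K, I, F, E, D, B, H, R, N, M, J]
Visit K → queue [I, F, E, D, B, H, R, N, M, J]
Visit I → queue [F, E, D, B, H, R, N, M, J]
Visit F → queue [E, D, B, H, R, N, M, J]
Visit E → queue [D, B, H, R, N, M, J]
Visit D → queue [B, H, R, N, M, J]
Visit B; enqueue O → queue [H, R, N, M, J, O]
Visit H → queue [R, N, M, J, O]
Visit R → queue [N, M, J, O]
Visit N → queue [M, J, O]
Visit M → queue [J, O]
Visit J → queue [O]
Visit O → queue []

G, T, S, Q, L, C, A, P, K, I, F, E, D, B, H, R, N, M, J, O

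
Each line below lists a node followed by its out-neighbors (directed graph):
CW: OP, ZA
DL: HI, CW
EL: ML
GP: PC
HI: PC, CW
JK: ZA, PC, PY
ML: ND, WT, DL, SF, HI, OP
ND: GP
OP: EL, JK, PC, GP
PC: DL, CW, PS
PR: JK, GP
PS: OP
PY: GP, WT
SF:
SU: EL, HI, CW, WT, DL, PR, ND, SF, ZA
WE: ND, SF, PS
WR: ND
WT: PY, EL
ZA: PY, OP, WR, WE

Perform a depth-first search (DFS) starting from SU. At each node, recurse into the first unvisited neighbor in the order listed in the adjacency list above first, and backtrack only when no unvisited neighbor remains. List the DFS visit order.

SU → EL → ML → ND → GP → PC → DL → HI → CW → OP → JK → ZA → PY → WT → WR → WE → SF → PS → PR

Visit SU
SU → EL
EL → ML
ML → ND
ND → GP
GP → PC
PC → DL
DL → HI
HI → CW
CW → OP
OP → JK
JK → ZA
ZA → PY
PY → WT
ZA → WR
ZA → WE
WE → SF
WE → PS
SU → PR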